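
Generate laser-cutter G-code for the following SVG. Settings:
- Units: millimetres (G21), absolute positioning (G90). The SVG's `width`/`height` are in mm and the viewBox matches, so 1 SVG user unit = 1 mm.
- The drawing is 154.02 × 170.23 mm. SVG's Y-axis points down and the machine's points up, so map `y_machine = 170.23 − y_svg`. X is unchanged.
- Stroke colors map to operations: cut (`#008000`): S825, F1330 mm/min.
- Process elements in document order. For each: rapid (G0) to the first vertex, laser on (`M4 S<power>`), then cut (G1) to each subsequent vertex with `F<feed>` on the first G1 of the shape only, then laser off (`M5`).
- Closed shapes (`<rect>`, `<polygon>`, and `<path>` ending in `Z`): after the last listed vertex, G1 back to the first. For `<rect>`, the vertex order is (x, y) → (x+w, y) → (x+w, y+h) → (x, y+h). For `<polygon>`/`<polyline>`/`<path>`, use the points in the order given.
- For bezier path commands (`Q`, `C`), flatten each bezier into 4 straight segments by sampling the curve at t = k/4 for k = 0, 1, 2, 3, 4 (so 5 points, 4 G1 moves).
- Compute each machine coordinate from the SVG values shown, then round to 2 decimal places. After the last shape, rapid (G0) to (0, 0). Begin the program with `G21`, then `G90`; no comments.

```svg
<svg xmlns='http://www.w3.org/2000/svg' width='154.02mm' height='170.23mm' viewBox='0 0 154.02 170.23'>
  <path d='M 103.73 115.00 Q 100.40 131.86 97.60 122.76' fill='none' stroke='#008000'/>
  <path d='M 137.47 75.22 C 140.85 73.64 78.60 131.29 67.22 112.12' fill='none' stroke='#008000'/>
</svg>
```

G21
G90
G0 X103.73 Y55.23
M4 S825
G1 X102.10 Y48.42 F1330
G1 X100.53 Y44.86
G1 X99.03 Y44.54
G1 X97.60 Y47.47
M5
G0 X137.47 Y95.01
M4 S825
G1 X129.52 Y87.22 F1330
G1 X107.88 Y69.96
G1 X83.47 Y56.01
G1 X67.22 Y58.11
M5
G0 X0.00 Y0.00

viewBox `0 0 154.02 170.23` with mm width/height → 1 unit = 1 mm. Flip: y_m = 170.23 − y_svg.

**Shape 1** — `<path>` quadratic bezier, stroke `#008000` → cut (S825, F1330). Control points (SVG): P0=(103.73,115.00), P1=(100.40,131.86), P2=(97.60,122.76); sampled at t=k/4. Machine vertices: (103.73,55.23) → (102.10,48.42) → (100.53,44.86) → (99.03,44.54) → (97.60,47.47). Open path.

**Shape 2** — `<path>` cubic bezier, stroke `#008000` → cut (S825, F1330). Control points (SVG): P0=(137.47,75.22), P1=(140.85,73.64), P2=(78.60,131.29), P3=(67.22,112.12); sampled at t=k/4. Machine vertices: (137.47,95.01) → (129.52,87.22) → (107.88,69.96) → (83.47,56.01) → (67.22,58.11). Open path.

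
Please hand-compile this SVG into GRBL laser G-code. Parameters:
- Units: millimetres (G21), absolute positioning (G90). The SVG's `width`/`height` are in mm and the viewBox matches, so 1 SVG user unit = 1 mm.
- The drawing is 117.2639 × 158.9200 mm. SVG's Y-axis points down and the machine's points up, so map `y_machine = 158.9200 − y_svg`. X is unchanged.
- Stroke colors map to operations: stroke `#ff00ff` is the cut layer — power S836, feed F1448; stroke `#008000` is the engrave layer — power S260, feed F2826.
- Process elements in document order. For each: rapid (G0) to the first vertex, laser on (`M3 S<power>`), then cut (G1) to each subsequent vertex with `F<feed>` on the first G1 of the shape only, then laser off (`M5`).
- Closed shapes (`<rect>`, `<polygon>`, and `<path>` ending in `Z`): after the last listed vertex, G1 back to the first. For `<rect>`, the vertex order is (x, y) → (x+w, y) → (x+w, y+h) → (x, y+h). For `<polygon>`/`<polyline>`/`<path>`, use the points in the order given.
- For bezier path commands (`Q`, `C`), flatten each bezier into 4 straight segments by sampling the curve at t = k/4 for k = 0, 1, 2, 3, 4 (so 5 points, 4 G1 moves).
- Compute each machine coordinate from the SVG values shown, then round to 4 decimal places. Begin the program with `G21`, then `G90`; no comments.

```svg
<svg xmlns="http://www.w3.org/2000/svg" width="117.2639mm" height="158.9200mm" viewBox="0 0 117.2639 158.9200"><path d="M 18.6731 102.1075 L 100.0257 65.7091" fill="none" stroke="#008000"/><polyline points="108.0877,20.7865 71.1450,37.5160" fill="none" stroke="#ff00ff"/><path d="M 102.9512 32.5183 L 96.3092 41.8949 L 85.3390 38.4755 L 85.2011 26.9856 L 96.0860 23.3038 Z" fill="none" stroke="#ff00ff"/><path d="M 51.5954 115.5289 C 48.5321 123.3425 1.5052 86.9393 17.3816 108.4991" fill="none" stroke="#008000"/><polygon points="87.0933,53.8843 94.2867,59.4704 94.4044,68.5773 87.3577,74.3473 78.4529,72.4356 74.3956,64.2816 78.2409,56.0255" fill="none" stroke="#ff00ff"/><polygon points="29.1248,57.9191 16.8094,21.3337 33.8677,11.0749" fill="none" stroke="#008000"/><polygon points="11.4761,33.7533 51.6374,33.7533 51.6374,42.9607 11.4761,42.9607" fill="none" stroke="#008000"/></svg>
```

viewBox `0 0 117.2639 158.9200` with mm width/height → 1 unit = 1 mm. Flip: y_m = 158.9200 − y_svg.

**Shape 1** — `<path>` line segment, stroke `#008000` → engrave (S260, F2826). Machine vertices: (18.6731,56.8125) → (100.0257,93.2109). Open path.

**Shape 2** — `<polyline>` line segment, stroke `#ff00ff` → cut (S836, F1448). Machine vertices: (108.0877,138.1335) → (71.1450,121.4040). Open path.

**Shape 3** — `<path>` regular polygon, stroke `#ff00ff` → cut (S836, F1448). Machine vertices: (102.9512,126.4017) → (96.3092,117.0251) → (85.3390,120.4445) → (85.2011,131.9344) → (96.0860,135.6162) → (102.9512,126.4017). Closed: final G1 returns to the first vertex.

**Shape 4** — `<path>` cubic bezier, stroke `#008000` → engrave (S260, F2826). Control points (SVG): P0=(51.5954,115.5289), P1=(48.5321,123.3425), P2=(1.5052,86.9393), P3=(17.3816,108.4991); sampled at t=k/4. Machine vertices: (51.5954,43.3911) → (42.7245,44.2250) → (27.3861,52.0608) → (15.5989,57.3192) → (17.3816,50.4209). Open path.

**Shape 5** — `<polygon>` regular polygon, stroke `#ff00ff` → cut (S836, F1448). Machine vertices: (87.0933,105.0357) → (94.2867,99.4496) → (94.4044,90.3427) → (87.3577,84.5727) → (78.4529,86.4844) → (74.3956,94.6384) → (78.2409,102.8945) → (87.0933,105.0357). Closed: final G1 returns to the first vertex.

**Shape 6** — `<polygon>` closed polygon, stroke `#008000` → engrave (S260, F2826). Machine vertices: (29.1248,101.0009) → (16.8094,137.5863) → (33.8677,147.8451) → (29.1248,101.0009). Closed: final G1 returns to the first vertex.

**Shape 7** — `<polygon>` rectangle, stroke `#008000` → engrave (S260, F2826). Machine vertices: (11.4761,125.1667) → (51.6374,125.1667) → (51.6374,115.9593) → (11.4761,115.9593) → (11.4761,125.1667). Closed: final G1 returns to the first vertex.

G21
G90
G0 X18.6731 Y56.8125
M3 S260
G1 X100.0257 Y93.2109 F2826
M5
G0 X108.0877 Y138.1335
M3 S836
G1 X71.1450 Y121.4040 F1448
M5
G0 X102.9512 Y126.4017
M3 S836
G1 X96.3092 Y117.0251 F1448
G1 X85.3390 Y120.4445
G1 X85.2011 Y131.9344
G1 X96.0860 Y135.6162
G1 X102.9512 Y126.4017
M5
G0 X51.5954 Y43.3911
M3 S260
G1 X42.7245 Y44.2250 F2826
G1 X27.3861 Y52.0608
G1 X15.5989 Y57.3192
G1 X17.3816 Y50.4209
M5
G0 X87.0933 Y105.0357
M3 S836
G1 X94.2867 Y99.4496 F1448
G1 X94.4044 Y90.3427
G1 X87.3577 Y84.5727
G1 X78.4529 Y86.4844
G1 X74.3956 Y94.6384
G1 X78.2409 Y102.8945
G1 X87.0933 Y105.0357
M5
G0 X29.1248 Y101.0009
M3 S260
G1 X16.8094 Y137.5863 F2826
G1 X33.8677 Y147.8451
G1 X29.1248 Y101.0009
M5
G0 X11.4761 Y125.1667
M3 S260
G1 X51.6374 Y125.1667 F2826
G1 X51.6374 Y115.9593
G1 X11.4761 Y115.9593
G1 X11.4761 Y125.1667
M5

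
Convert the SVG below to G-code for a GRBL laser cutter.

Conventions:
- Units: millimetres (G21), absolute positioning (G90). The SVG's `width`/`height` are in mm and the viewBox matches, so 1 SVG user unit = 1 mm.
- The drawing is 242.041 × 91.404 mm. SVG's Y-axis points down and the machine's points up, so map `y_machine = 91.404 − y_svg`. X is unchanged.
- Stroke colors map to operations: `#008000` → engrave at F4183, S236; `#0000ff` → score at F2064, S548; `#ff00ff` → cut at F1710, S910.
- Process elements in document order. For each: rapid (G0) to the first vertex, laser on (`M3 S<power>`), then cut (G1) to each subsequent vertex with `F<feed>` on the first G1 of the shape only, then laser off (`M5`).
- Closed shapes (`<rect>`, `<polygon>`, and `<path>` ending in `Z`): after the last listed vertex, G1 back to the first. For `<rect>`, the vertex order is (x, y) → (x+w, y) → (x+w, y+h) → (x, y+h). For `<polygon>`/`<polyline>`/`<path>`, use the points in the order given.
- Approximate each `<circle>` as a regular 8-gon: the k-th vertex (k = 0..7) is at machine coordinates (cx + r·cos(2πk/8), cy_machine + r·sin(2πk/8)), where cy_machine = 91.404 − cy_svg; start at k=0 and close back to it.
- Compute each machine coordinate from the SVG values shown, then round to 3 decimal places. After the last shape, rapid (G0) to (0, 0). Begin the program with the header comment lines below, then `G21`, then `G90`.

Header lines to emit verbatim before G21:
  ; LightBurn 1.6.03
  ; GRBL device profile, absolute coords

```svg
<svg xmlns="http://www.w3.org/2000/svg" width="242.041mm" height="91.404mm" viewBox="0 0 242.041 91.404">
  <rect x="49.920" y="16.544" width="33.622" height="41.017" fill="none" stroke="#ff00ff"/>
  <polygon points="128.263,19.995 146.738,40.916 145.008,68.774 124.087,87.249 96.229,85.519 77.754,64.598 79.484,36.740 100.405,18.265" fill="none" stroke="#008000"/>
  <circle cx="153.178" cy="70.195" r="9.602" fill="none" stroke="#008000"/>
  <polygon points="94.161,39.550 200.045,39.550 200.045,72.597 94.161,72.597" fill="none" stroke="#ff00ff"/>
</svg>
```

1 u = 1 mm; y_m = 91.404 − y.

[1] `<rect>` rectangle, #ff00ff→cut S910 F1710: (49.920,74.860) → (83.542,74.860) → (83.542,33.843) → (49.920,33.843) → (49.920,74.860) (closed)

[2] `<polygon>` regular polygon, #008000→engrave S236 F4183: (128.263,71.409) → (146.738,50.488) → (145.008,22.630) → (124.087,4.155) → (96.229,5.885) → (77.754,26.806) → (79.484,54.664) → (100.405,73.139) → (128.263,71.409) (closed)

[3] `<circle>` circle, #008000→engrave S236 F4183: (162.780,21.209) → (159.968,27.999) → (153.178,30.811) → (146.388,27.999) → (143.576,21.209) → (146.388,14.419) → (153.178,11.607) → (159.968,14.419) → (162.780,21.209) (closed)

[4] `<polygon>` rectangle, #ff00ff→cut S910 F1710: (94.161,51.854) → (200.045,51.854) → (200.045,18.807) → (94.161,18.807) → (94.161,51.854) (closed)

; LightBurn 1.6.03
; GRBL device profile, absolute coords
G21
G90
G0 X49.920 Y74.860
M3 S910
G1 X83.542 Y74.860 F1710
G1 X83.542 Y33.843
G1 X49.920 Y33.843
G1 X49.920 Y74.860
M5
G0 X128.263 Y71.409
M3 S236
G1 X146.738 Y50.488 F4183
G1 X145.008 Y22.630
G1 X124.087 Y4.155
G1 X96.229 Y5.885
G1 X77.754 Y26.806
G1 X79.484 Y54.664
G1 X100.405 Y73.139
G1 X128.263 Y71.409
M5
G0 X162.780 Y21.209
M3 S236
G1 X159.968 Y27.999 F4183
G1 X153.178 Y30.811
G1 X146.388 Y27.999
G1 X143.576 Y21.209
G1 X146.388 Y14.419
G1 X153.178 Y11.607
G1 X159.968 Y14.419
G1 X162.780 Y21.209
M5
G0 X94.161 Y51.854
M3 S910
G1 X200.045 Y51.854 F1710
G1 X200.045 Y18.807
G1 X94.161 Y18.807
G1 X94.161 Y51.854
M5
G0 X0.000 Y0.000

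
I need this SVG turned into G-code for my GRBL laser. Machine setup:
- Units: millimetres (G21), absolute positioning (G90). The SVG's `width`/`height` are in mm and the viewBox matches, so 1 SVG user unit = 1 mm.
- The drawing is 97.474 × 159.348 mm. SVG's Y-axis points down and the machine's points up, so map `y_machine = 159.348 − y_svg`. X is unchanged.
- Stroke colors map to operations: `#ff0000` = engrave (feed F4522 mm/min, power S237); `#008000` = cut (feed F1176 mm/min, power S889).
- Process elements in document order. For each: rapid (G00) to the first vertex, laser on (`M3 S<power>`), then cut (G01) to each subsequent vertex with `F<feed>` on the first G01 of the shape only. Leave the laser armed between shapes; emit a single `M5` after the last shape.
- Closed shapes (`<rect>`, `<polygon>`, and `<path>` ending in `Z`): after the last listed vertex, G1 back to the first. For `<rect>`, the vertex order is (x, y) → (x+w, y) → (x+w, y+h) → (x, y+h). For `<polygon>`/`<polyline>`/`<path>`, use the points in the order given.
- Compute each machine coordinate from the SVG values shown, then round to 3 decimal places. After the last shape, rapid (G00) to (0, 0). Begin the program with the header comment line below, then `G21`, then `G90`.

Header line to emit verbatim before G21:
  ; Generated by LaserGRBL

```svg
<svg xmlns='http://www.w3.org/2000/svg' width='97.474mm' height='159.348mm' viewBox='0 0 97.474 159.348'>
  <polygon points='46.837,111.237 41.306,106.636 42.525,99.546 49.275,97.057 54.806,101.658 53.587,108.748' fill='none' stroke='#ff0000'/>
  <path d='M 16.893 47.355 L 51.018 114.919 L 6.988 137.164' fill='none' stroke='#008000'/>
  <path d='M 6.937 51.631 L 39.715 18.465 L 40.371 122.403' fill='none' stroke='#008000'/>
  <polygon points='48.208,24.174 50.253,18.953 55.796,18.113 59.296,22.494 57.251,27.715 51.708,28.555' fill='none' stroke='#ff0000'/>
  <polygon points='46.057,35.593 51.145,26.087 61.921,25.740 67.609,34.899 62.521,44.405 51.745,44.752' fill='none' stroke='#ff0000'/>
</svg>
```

viewBox `0 0 97.474 159.348` with mm width/height → 1 unit = 1 mm. Flip: y_m = 159.348 − y_svg.

**Shape 1** — `<polygon>` regular polygon, stroke `#ff0000` → engrave (S237, F4522). Machine vertices: (46.837,48.111) → (41.306,52.712) → (42.525,59.802) → (49.275,62.291) → (54.806,57.690) → (53.587,50.600) → (46.837,48.111). Closed: final G1 returns to the first vertex.

**Shape 2** — `<path>` open polyline, stroke `#008000` → cut (S889, F1176). Machine vertices: (16.893,111.993) → (51.018,44.429) → (6.988,22.184). Open path.

**Shape 3** — `<path>` open polyline, stroke `#008000` → cut (S889, F1176). Machine vertices: (6.937,107.717) → (39.715,140.883) → (40.371,36.945). Open path.

**Shape 4** — `<polygon>` regular polygon, stroke `#ff0000` → engrave (S237, F4522). Machine vertices: (48.208,135.174) → (50.253,140.395) → (55.796,141.235) → (59.296,136.854) → (57.251,131.633) → (51.708,130.793) → (48.208,135.174). Closed: final G1 returns to the first vertex.

**Shape 5** — `<polygon>` regular polygon, stroke `#ff0000` → engrave (S237, F4522). Machine vertices: (46.057,123.755) → (51.145,133.261) → (61.921,133.608) → (67.609,124.449) → (62.521,114.943) → (51.745,114.596) → (46.057,123.755). Closed: final G1 returns to the first vertex.

; Generated by LaserGRBL
G21
G90
G00 X46.837 Y48.111
M3 S237
G01 X41.306 Y52.712 F4522
G01 X42.525 Y59.802
G01 X49.275 Y62.291
G01 X54.806 Y57.690
G01 X53.587 Y50.600
G01 X46.837 Y48.111
G00 X16.893 Y111.993
M3 S889
G01 X51.018 Y44.429 F1176
G01 X6.988 Y22.184
G00 X6.937 Y107.717
M3 S889
G01 X39.715 Y140.883 F1176
G01 X40.371 Y36.945
G00 X48.208 Y135.174
M3 S237
G01 X50.253 Y140.395 F4522
G01 X55.796 Y141.235
G01 X59.296 Y136.854
G01 X57.251 Y131.633
G01 X51.708 Y130.793
G01 X48.208 Y135.174
G00 X46.057 Y123.755
M3 S237
G01 X51.145 Y133.261 F4522
G01 X61.921 Y133.608
G01 X67.609 Y124.449
G01 X62.521 Y114.943
G01 X51.745 Y114.596
G01 X46.057 Y123.755
M5
G00 X0.000 Y0.000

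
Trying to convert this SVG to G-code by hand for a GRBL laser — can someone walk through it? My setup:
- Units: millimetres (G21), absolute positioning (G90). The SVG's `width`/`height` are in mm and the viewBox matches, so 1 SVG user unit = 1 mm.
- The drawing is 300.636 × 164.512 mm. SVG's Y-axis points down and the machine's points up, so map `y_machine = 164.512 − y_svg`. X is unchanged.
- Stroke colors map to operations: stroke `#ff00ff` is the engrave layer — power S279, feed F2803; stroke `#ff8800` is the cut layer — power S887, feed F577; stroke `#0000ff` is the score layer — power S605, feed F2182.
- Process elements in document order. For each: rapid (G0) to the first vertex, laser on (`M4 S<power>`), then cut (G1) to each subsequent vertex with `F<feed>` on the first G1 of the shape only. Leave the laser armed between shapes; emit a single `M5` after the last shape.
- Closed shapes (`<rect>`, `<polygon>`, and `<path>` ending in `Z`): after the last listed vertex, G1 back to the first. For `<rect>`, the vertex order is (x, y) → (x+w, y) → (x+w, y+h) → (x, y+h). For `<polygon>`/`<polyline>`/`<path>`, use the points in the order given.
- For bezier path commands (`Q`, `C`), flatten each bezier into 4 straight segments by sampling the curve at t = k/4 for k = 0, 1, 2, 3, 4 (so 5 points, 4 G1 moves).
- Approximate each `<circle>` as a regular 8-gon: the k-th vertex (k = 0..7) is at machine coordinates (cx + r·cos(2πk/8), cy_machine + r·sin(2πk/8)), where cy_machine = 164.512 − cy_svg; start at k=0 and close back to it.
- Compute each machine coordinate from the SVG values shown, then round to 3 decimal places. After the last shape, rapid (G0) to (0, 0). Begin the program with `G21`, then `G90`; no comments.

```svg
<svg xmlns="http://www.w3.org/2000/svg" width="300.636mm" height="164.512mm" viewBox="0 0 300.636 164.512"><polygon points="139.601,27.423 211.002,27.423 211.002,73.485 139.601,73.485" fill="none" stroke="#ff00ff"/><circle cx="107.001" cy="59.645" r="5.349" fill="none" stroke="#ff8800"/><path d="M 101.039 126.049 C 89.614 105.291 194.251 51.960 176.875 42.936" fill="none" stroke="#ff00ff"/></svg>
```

1 u = 1 mm; y_m = 164.512 − y.

[1] `<polygon>` rectangle, #ff00ff→engrave S279 F2803: (139.601,137.089) → (211.002,137.089) → (211.002,91.027) → (139.601,91.027) → (139.601,137.089) (closed)

[2] `<circle>` circle, #ff8800→cut S887 F577: (112.350,104.867) → (110.783,108.649) → (107.001,110.216) → (103.219,108.649) → (101.652,104.867) → (103.219,101.085) → (107.001,99.518) → (110.783,101.085) → (112.350,104.867) (closed)

[3] `<path>` cubic bezier, #ff00ff→engrave S279 F2803: (101.039,38.463) → (110.512,58.938) → (141.189,84.420) → (170.749,107.702) → (176.875,121.576)

G21
G90
G0 X139.601 Y137.089
M4 S279
G1 X211.002 Y137.089 F2803
G1 X211.002 Y91.027
G1 X139.601 Y91.027
G1 X139.601 Y137.089
G0 X112.350 Y104.867
M4 S887
G1 X110.783 Y108.649 F577
G1 X107.001 Y110.216
G1 X103.219 Y108.649
G1 X101.652 Y104.867
G1 X103.219 Y101.085
G1 X107.001 Y99.518
G1 X110.783 Y101.085
G1 X112.350 Y104.867
G0 X101.039 Y38.463
M4 S279
G1 X110.512 Y58.938 F2803
G1 X141.189 Y84.420
G1 X170.749 Y107.702
G1 X176.875 Y121.576
M5
G0 X0.000 Y0.000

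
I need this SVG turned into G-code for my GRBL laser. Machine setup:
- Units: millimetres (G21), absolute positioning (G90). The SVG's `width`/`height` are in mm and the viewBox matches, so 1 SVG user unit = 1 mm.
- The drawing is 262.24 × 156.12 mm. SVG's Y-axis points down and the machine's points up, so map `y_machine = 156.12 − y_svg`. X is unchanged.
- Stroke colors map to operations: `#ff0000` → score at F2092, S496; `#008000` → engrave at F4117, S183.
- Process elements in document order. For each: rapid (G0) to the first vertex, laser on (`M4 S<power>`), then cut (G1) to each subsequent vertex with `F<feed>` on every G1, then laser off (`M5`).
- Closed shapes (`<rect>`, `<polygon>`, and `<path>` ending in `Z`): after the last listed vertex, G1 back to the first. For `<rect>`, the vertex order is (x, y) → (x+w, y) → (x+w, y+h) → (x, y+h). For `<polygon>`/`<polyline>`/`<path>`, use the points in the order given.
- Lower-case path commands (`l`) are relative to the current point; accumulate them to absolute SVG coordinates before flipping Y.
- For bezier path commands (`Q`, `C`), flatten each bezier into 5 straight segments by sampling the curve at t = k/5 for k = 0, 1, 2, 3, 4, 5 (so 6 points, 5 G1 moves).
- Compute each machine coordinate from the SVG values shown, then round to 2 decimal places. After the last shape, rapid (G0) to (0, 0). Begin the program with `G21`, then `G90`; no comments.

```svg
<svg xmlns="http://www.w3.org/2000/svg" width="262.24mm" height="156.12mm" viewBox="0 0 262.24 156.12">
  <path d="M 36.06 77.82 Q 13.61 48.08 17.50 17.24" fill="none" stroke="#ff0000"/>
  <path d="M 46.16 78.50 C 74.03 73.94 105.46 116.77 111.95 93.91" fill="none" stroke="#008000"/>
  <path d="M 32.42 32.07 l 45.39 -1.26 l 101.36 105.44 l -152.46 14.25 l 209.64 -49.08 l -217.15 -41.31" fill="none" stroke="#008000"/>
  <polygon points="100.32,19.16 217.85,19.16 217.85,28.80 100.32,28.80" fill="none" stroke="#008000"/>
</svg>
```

G21
G90
G0 X36.06 Y78.30
M4 S496
G1 X28.13 Y90.24 F2092
G1 X22.31 Y102.27 F2092
G1 X18.60 Y114.38 F2092
G1 X17.00 Y126.59 F2092
G1 X17.50 Y138.88 F2092
M5
G0 X46.16 Y77.62
M4 S183
G1 X63.08 Y75.57 F4117
G1 X79.49 Y67.58 F4117
G1 X94.01 Y59.07 F4117
G1 X105.29 Y55.47 F4117
G1 X111.95 Y62.21 F4117
M5
G0 X32.42 Y124.05
M4 S183
G1 X77.81 Y125.31 F4117
G1 X179.17 Y19.87 F4117
G1 X26.71 Y5.62 F4117
G1 X236.35 Y54.70 F4117
G1 X19.20 Y96.01 F4117
M5
G0 X100.32 Y136.96
M4 S183
G1 X217.85 Y136.96 F4117
G1 X217.85 Y127.32 F4117
G1 X100.32 Y127.32 F4117
G1 X100.32 Y136.96 F4117
M5
G0 X0.00 Y0.00

Since the viewBox matches the mm dimensions, user units are millimetres directly. The only transform is the Y-flip y_m = 156.12 − y_svg.

Shape 1 is a quadratic bezier drawn with `<path>`. Its stroke #ff0000 means score at S496, F2092. After flipping Y the toolpath is (36.06,78.30) → (28.13,90.24) → (22.31,102.27) → (18.60,114.38) → (17.00,126.59) → (17.50,138.88).

Shape 2 is a cubic bezier drawn with `<path>`. Its stroke #008000 means engrave at S183, F4117. After flipping Y the toolpath is (46.16,77.62) → (63.08,75.57) → (79.49,67.58) → (94.01,59.07) → (105.29,55.47) → (111.95,62.21).

Shape 3 is a open polyline drawn with `<path>`. Its stroke #008000 means engrave at S183, F4117. After flipping Y the toolpath is (32.42,124.05) → (77.81,125.31) → (179.17,19.87) → (26.71,5.62) → (236.35,54.70) → (19.20,96.01).

Shape 4 is a rectangle drawn with `<polygon>`. Its stroke #008000 means engrave at S183, F4117. After flipping Y the toolpath is (100.32,136.96) → (217.85,136.96) → (217.85,127.32) → (100.32,127.32) → (100.32,136.96), returning to the start.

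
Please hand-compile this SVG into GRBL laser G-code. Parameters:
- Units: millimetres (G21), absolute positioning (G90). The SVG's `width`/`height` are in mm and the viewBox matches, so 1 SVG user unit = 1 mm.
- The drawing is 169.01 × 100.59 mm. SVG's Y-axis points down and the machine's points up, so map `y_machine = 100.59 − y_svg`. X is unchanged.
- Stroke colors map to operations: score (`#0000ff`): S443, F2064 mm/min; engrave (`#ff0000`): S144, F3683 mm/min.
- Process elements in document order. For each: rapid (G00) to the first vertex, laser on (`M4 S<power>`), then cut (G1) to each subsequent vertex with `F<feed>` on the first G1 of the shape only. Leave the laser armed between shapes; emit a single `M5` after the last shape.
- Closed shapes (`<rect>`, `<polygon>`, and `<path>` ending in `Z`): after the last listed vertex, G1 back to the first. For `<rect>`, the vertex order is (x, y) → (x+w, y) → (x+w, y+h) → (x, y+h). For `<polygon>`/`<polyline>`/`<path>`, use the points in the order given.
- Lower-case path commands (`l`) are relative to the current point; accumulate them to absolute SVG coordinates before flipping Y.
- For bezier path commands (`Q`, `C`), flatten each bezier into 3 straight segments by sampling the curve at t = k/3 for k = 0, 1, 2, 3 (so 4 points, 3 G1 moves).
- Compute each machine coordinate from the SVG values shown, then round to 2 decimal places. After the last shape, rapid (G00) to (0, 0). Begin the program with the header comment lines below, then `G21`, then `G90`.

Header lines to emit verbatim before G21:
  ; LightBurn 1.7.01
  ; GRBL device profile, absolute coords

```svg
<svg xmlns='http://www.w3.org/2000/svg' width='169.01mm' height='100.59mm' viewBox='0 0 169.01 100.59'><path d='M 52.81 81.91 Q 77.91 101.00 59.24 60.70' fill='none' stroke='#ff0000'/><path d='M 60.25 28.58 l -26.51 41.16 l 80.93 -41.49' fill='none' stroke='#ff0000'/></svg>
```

; LightBurn 1.7.01
; GRBL device profile, absolute coords
G21
G90
G00 X52.81 Y18.68
M4 S144
G1 X64.68 Y12.55 F3683
G1 X66.82 Y19.62
G1 X59.24 Y39.89
G00 X60.25 Y72.01
M4 S144
G1 X33.74 Y30.85 F3683
G1 X114.67 Y72.34
M5
G00 X0.00 Y0.00

viewBox `0 0 169.01 100.59` with mm width/height → 1 unit = 1 mm. Flip: y_m = 100.59 − y_svg.

**Shape 1** — `<path>` quadratic bezier, stroke `#ff0000` → engrave (S144, F3683). Control points (SVG): P0=(52.81,81.91), P1=(77.91,101.00), P2=(59.24,60.70); sampled at t=k/3. Machine vertices: (52.81,18.68) → (64.68,12.55) → (66.82,19.62) → (59.24,39.89). Open path.

**Shape 2** — `<path>` open polyline, stroke `#ff0000` → engrave (S144, F3683). Machine vertices: (60.25,72.01) → (33.74,30.85) → (114.67,72.34). Open path.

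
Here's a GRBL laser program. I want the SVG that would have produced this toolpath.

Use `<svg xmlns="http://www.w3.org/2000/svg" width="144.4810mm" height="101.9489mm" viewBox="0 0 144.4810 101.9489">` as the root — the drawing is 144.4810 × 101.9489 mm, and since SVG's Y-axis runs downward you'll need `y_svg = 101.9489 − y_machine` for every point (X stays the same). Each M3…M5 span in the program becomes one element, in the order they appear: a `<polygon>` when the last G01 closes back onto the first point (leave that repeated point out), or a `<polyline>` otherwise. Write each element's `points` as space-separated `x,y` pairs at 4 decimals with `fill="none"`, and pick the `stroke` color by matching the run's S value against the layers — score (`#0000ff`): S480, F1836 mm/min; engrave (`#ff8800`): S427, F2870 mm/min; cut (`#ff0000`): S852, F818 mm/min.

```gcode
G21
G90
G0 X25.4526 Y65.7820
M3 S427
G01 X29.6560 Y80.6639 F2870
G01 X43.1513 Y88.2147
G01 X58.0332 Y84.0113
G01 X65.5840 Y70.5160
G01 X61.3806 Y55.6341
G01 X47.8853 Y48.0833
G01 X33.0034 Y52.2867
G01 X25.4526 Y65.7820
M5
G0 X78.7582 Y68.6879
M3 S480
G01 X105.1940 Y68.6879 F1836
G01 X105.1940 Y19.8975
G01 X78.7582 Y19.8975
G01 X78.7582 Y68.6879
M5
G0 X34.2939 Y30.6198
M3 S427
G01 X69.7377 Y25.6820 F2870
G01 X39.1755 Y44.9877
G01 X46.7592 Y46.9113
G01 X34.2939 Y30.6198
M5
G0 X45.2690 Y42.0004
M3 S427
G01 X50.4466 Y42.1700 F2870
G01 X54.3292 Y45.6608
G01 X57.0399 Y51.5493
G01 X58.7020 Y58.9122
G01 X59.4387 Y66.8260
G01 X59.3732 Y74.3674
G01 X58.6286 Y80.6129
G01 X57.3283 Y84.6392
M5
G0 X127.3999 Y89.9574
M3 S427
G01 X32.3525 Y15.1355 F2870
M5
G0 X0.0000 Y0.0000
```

<svg xmlns="http://www.w3.org/2000/svg" width="144.4810mm" height="101.9489mm" viewBox="0 0 144.4810 101.9489">
  <polygon points="25.4526,36.1669 29.6560,21.2850 43.1513,13.7342 58.0332,17.9376 65.5840,31.4329 61.3806,46.3148 47.8853,53.8656 33.0034,49.6622" fill="none" stroke="#ff8800"/>
  <polygon points="78.7582,33.2610 105.1940,33.2610 105.1940,82.0514 78.7582,82.0514" fill="none" stroke="#0000ff"/>
  <polygon points="34.2939,71.3291 69.7377,76.2669 39.1755,56.9612 46.7592,55.0376" fill="none" stroke="#ff8800"/>
  <polyline points="45.2690,59.9485 50.4466,59.7789 54.3292,56.2881 57.0399,50.3996 58.7020,43.0367 59.4387,35.1229 59.3732,27.5815 58.6286,21.3360 57.3283,17.3097" fill="none" stroke="#ff8800"/>
  <polyline points="127.3999,11.9915 32.3525,86.8134" fill="none" stroke="#ff8800"/>
</svg>

Machine Y-up, SVG Y-down with viewBox height 101.9489, so y_svg = 101.9489 − y_machine; X carries over.

Run 1: S427 ⇒ engrave layer `#ff8800`. The run returns to its start, so emit a `<polygon>` with points (Y-flipped): 25.4526,36.1669 29.6560,21.2850 43.1513,13.7342 58.0332,17.9376 65.5840,31.4329 61.3806,46.3148 47.8853,53.8656 33.0034,49.6622.

Run 2: the run's S480 means `#0000ff` (score). The run returns to its start, so emit a `<polygon>` with points (Y-flipped): 78.7582,33.2610 105.1940,33.2610 105.1940,82.0514 78.7582,82.0514.

Run 3: power S427 maps to stroke `#ff8800` (engrave). The run returns to its start, so emit a `<polygon>` with points (Y-flipped): 34.2939,71.3291 69.7377,76.2669 39.1755,56.9612 46.7592,55.0376.

Run 4: the run's S427 means `#ff8800` (engrave). The run is open, so emit a `<polyline>` with points (Y-flipped): 45.2690,59.9485 50.4466,59.7789 54.3292,56.2881 57.0399,50.3996 58.7020,43.0367 59.4387,35.1229 59.3732,27.5815 58.6286,21.3360 57.3283,17.3097.

Run 5: S427 ⇒ engrave layer `#ff8800`. The run is open, so emit a `<polyline>` with points (Y-flipped): 127.3999,11.9915 32.3525,86.8134.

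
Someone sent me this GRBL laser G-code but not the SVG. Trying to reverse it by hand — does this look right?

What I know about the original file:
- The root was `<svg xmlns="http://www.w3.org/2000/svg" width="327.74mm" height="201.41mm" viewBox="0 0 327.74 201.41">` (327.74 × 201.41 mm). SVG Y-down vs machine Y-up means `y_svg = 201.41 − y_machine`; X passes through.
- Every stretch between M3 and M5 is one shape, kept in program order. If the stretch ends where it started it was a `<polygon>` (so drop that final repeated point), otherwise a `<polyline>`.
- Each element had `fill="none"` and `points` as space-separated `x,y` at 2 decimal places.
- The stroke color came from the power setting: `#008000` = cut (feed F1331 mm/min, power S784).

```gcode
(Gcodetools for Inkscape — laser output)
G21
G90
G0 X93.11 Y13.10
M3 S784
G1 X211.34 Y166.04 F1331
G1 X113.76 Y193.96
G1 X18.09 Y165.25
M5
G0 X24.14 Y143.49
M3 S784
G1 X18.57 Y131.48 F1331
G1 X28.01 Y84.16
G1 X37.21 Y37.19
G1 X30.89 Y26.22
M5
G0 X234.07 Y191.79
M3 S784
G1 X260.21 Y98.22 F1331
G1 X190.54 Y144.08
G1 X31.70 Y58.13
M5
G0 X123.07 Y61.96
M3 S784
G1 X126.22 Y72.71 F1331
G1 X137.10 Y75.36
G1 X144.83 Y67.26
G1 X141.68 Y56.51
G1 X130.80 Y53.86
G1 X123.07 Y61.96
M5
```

Machine Y-up, SVG Y-down with viewBox height 201.41, so y_svg = 201.41 − y_machine; X carries over. Every run uses S784, so all elements get stroke `#008000` (cut).

Run 1: The run is open, so emit a `<polyline>` with points (Y-flipped): 93.11,188.31 211.34,35.37 113.76,7.45 18.09,36.16.

Run 2: The run is open, so emit a `<polyline>` with points (Y-flipped): 24.14,57.92 18.57,69.93 28.01,117.25 37.21,164.22 30.89,175.19.

Run 3: The run is open, so emit a `<polyline>` with points (Y-flipped): 234.07,9.62 260.21,103.19 190.54,57.33 31.70,143.28.

Run 4: The run returns to its start, so emit a `<polygon>` with points (Y-flipped): 123.07,139.45 126.22,128.70 137.10,126.05 144.83,134.15 141.68,144.90 130.80,147.55.

<svg xmlns="http://www.w3.org/2000/svg" width="327.74mm" height="201.41mm" viewBox="0 0 327.74 201.41">
  <polyline points="93.11,188.31 211.34,35.37 113.76,7.45 18.09,36.16" fill="none" stroke="#008000"/>
  <polyline points="24.14,57.92 18.57,69.93 28.01,117.25 37.21,164.22 30.89,175.19" fill="none" stroke="#008000"/>
  <polyline points="234.07,9.62 260.21,103.19 190.54,57.33 31.70,143.28" fill="none" stroke="#008000"/>
  <polygon points="123.07,139.45 126.22,128.70 137.10,126.05 144.83,134.15 141.68,144.90 130.80,147.55" fill="none" stroke="#008000"/>
</svg>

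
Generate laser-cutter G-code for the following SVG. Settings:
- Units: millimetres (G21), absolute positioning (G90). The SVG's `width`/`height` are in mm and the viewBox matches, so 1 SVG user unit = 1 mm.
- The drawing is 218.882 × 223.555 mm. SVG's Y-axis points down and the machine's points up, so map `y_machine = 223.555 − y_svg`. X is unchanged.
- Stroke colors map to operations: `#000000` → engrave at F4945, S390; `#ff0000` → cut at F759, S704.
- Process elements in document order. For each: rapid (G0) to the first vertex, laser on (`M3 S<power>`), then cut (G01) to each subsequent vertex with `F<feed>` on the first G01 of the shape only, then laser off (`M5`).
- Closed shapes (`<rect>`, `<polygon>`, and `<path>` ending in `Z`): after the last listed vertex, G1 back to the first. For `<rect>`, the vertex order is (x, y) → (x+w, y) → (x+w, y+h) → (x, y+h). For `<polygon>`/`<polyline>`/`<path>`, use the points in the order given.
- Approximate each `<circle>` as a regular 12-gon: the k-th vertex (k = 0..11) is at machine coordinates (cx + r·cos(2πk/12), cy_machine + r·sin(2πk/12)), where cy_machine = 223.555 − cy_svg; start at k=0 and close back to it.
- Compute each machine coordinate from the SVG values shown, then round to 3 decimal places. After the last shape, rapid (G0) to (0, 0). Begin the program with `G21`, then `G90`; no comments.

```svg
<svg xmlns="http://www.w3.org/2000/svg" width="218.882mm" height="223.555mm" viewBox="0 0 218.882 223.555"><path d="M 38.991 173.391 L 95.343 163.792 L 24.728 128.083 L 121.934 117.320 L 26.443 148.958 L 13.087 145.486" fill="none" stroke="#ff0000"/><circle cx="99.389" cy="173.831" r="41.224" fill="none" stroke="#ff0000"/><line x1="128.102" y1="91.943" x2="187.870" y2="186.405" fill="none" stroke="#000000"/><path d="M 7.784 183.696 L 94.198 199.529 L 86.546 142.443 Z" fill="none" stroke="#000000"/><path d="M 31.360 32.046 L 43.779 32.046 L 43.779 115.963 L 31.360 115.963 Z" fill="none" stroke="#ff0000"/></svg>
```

G21
G90
G0 X38.991 Y50.164
M3 S704
G01 X95.343 Y59.763 F759
G01 X24.728 Y95.472
G01 X121.934 Y106.235
G01 X26.443 Y74.597
G01 X13.087 Y78.069
M5
G0 X140.613 Y49.724
M3 S704
G01 X135.090 Y70.336 F759
G01 X120.001 Y85.425
G01 X99.389 Y90.948
G01 X78.777 Y85.425
G01 X63.688 Y70.336
G01 X58.165 Y49.724
G01 X63.688 Y29.112
G01 X78.777 Y14.023
G01 X99.389 Y8.500
G01 X120.001 Y14.023
G01 X135.090 Y29.112
G01 X140.613 Y49.724
M5
G0 X128.102 Y131.612
M3 S390
G01 X187.870 Y37.150 F4945
M5
G0 X7.784 Y39.859
M3 S390
G01 X94.198 Y24.026 F4945
G01 X86.546 Y81.112
G01 X7.784 Y39.859
M5
G0 X31.360 Y191.509
M3 S704
G01 X43.779 Y191.509 F759
G01 X43.779 Y107.592
G01 X31.360 Y107.592
G01 X31.360 Y191.509
M5
G0 X0.000 Y0.000

viewBox `0 0 218.882 223.555` with mm width/height → 1 unit = 1 mm. Flip: y_m = 223.555 − y_svg.

**Shape 1** — `<path>` open polyline, stroke `#ff0000` → cut (S704, F759). Machine vertices: (38.991,50.164) → (95.343,59.763) → (24.728,95.472) → (121.934,106.235) → (26.443,74.597) → (13.087,78.069). Open path.

**Shape 2** — `<circle>` circle, stroke `#ff0000` → cut (S704, F759). Machine vertices: (140.613,49.724) → (135.090,70.336) → (120.001,85.425) → (99.389,90.948) → (78.777,85.425) → (63.688,70.336) → (58.165,49.724) → (63.688,29.112) → (78.777,14.023) → (99.389,8.500) → (120.001,14.023) → (135.090,29.112) → (140.613,49.724). Closed: final G1 returns to the first vertex.

**Shape 3** — `<line>` line segment, stroke `#000000` → engrave (S390, F4945). Machine vertices: (128.102,131.612) → (187.870,37.150). Open path.

**Shape 4** — `<path>` closed polygon, stroke `#000000` → engrave (S390, F4945). Machine vertices: (7.784,39.859) → (94.198,24.026) → (86.546,81.112) → (7.784,39.859). Closed: final G1 returns to the first vertex.

**Shape 5** — `<path>` rectangle, stroke `#ff0000` → cut (S704, F759). Machine vertices: (31.360,191.509) → (43.779,191.509) → (43.779,107.592) → (31.360,107.592) → (31.360,191.509). Closed: final G1 returns to the first vertex.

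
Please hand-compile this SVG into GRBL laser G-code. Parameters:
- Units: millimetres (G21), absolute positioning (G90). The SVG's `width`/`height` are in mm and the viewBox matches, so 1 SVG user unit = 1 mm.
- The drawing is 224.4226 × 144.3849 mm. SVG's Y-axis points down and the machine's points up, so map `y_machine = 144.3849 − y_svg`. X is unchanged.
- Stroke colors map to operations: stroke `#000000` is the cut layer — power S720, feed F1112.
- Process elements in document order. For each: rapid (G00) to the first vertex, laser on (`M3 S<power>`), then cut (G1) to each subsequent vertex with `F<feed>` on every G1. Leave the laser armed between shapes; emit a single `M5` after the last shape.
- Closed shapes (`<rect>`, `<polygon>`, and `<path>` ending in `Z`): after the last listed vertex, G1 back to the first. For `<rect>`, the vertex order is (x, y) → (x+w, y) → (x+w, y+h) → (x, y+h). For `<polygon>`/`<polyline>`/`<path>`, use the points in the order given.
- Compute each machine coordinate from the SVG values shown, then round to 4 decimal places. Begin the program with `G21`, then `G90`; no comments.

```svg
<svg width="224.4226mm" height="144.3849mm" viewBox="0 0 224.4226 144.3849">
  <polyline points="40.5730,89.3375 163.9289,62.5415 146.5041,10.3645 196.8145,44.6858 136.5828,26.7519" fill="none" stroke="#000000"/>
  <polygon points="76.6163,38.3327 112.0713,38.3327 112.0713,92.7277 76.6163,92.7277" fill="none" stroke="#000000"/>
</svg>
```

G21
G90
G00 X40.5730 Y55.0474
M3 S720
G1 X163.9289 Y81.8434 F1112
G1 X146.5041 Y134.0204 F1112
G1 X196.8145 Y99.6991 F1112
G1 X136.5828 Y117.6330 F1112
G00 X76.6163 Y106.0522
M3 S720
G1 X112.0713 Y106.0522 F1112
G1 X112.0713 Y51.6572 F1112
G1 X76.6163 Y51.6572 F1112
G1 X76.6163 Y106.0522 F1112
M5

Since the viewBox matches the mm dimensions, user units are millimetres directly. The only transform is the Y-flip y_m = 144.3849 − y_svg.

Shape 1 is a open polyline drawn with `<polyline>`. Its stroke #000000 means cut at S720, F1112. After flipping Y the toolpath is (40.5730,55.0474) → (163.9289,81.8434) → (146.5041,134.0204) → (196.8145,99.6991) → (136.5828,117.6330).

Shape 2 is a rectangle drawn with `<polygon>`. Its stroke #000000 means cut at S720, F1112. After flipping Y the toolpath is (76.6163,106.0522) → (112.0713,106.0522) → (112.0713,51.6572) → (76.6163,51.6572) → (76.6163,106.0522), returning to the start.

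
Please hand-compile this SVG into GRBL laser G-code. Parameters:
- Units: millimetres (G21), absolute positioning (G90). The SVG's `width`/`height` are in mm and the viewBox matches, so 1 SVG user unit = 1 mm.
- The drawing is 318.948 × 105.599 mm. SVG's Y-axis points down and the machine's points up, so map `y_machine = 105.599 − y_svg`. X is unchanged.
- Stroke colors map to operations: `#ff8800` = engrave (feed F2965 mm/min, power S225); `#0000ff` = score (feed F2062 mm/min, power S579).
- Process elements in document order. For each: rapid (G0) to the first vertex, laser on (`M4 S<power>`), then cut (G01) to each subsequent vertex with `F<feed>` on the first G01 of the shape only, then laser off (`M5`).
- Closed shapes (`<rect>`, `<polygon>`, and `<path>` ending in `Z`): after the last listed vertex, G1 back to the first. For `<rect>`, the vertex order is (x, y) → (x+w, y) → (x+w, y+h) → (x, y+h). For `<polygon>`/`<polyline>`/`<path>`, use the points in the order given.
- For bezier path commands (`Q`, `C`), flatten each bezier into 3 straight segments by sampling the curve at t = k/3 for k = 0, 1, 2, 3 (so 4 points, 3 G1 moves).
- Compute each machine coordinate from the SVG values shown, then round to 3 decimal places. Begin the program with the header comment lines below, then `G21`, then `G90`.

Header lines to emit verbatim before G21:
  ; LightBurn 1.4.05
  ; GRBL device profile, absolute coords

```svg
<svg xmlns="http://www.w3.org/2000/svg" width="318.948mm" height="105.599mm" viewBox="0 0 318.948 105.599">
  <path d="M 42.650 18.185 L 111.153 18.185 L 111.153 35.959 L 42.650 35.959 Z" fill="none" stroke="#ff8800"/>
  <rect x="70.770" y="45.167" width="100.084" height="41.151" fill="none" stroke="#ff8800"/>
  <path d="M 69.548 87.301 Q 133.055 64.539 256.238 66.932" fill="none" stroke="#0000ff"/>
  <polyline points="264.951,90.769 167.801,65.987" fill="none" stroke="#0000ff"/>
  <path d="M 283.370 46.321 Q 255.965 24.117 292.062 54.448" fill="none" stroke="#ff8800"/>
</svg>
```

Since the viewBox matches the mm dimensions, user units are millimetres directly. The only transform is the Y-flip y_m = 105.599 − y_svg.

Shape 1 is a rectangle drawn with `<path>`. Its stroke #ff8800 means engrave at S225, F2965. After flipping Y the toolpath is (42.650,87.414) → (111.153,87.414) → (111.153,69.640) → (42.650,69.640) → (42.650,87.414), returning to the start.

Shape 2 is a rectangle drawn with `<rect>`. Its stroke #ff8800 means engrave at S225, F2965. After flipping Y the toolpath is (70.770,60.432) → (170.854,60.432) → (170.854,19.281) → (70.770,19.281) → (70.770,60.432), returning to the start.

Shape 3 is a quadratic bezier drawn with `<path>`. Its stroke #0000ff means score at S579, F2062. After flipping Y the toolpath is (69.548,18.298) → (118.517,30.678) → (180.747,37.467) → (256.238,38.667).

Shape 4 is a line segment drawn with `<polyline>`. Its stroke #0000ff means score at S579, F2062. After flipping Y the toolpath is (264.951,14.830) → (167.801,39.612).

Shape 5 is a quadratic bezier drawn with `<path>`. Its stroke #ff8800 means engrave at S225, F2965. After flipping Y the toolpath is (283.370,59.278) → (272.156,68.243) → (275.053,65.534) → (292.062,51.151).

; LightBurn 1.4.05
; GRBL device profile, absolute coords
G21
G90
G0 X42.650 Y87.414
M4 S225
G01 X111.153 Y87.414 F2965
G01 X111.153 Y69.640
G01 X42.650 Y69.640
G01 X42.650 Y87.414
M5
G0 X70.770 Y60.432
M4 S225
G01 X170.854 Y60.432 F2965
G01 X170.854 Y19.281
G01 X70.770 Y19.281
G01 X70.770 Y60.432
M5
G0 X69.548 Y18.298
M4 S579
G01 X118.517 Y30.678 F2062
G01 X180.747 Y37.467
G01 X256.238 Y38.667
M5
G0 X264.951 Y14.830
M4 S579
G01 X167.801 Y39.612 F2062
M5
G0 X283.370 Y59.278
M4 S225
G01 X272.156 Y68.243 F2965
G01 X275.053 Y65.534
G01 X292.062 Y51.151
M5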